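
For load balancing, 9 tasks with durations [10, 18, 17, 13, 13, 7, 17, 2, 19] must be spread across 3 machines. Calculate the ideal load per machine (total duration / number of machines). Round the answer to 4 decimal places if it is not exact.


Total processing time = 10 + 18 + 17 + 13 + 13 + 7 + 17 + 2 + 19 = 116
Number of machines = 3
Ideal balanced load = 116 / 3 = 38.6667

38.6667


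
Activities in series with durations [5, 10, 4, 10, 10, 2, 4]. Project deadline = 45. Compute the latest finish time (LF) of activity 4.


LF(activity 4) = deadline - sum of successor durations
Successors: activities 5 through 7 with durations [10, 2, 4]
Sum of successor durations = 16
LF = 45 - 16 = 29

29


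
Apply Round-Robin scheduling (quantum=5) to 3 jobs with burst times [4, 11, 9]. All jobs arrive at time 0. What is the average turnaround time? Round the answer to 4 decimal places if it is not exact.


Time quantum = 5
Execution trace:
  J1 runs 4 units, time = 4
  J2 runs 5 units, time = 9
  J3 runs 5 units, time = 14
  J2 runs 5 units, time = 19
  J3 runs 4 units, time = 23
  J2 runs 1 units, time = 24
Finish times: [4, 24, 23]
Average turnaround = 51/3 = 17.0

17.0


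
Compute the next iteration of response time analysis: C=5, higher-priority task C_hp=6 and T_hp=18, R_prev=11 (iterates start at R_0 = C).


R_next = C + ceil(R_prev / T_hp) * C_hp
ceil(11 / 18) = ceil(0.6111) = 1
Interference = 1 * 6 = 6
R_next = 5 + 6 = 11
R_next = R_prev, so the iteration has converged (response time = 11).

11


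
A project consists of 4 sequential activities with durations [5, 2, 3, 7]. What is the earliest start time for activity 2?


Activity 2 starts after activities 1 through 1 complete.
Predecessor durations: [5]
ES = 5 = 5

5


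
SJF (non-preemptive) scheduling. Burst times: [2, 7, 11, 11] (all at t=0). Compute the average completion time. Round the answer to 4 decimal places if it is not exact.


SJF order (ascending): [2, 7, 11, 11]
Completion times:
  Job 1: burst=2, C=2
  Job 2: burst=7, C=9
  Job 3: burst=11, C=20
  Job 4: burst=11, C=31
Average completion = 62/4 = 15.5

15.5


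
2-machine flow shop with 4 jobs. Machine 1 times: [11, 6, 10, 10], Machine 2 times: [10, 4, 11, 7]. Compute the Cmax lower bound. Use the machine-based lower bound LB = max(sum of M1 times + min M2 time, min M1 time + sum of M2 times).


LB1 = sum(M1 times) + min(M2 times) = 37 + 4 = 41
LB2 = min(M1 times) + sum(M2 times) = 6 + 32 = 38
Lower bound = max(LB1, LB2) = max(41, 38) = 41

41


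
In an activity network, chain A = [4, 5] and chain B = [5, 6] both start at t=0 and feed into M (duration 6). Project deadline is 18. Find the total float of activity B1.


Forward pass: ES(B1) = sum of predecessors on chain B = 0
EF = ES + duration = 0 + 5 = 5
Backward pass: LF(M) = deadline = 18; LS(M) = 18 - 6 = 12
LF(B1) = LS(M) - sum(successors on chain B) = 12 - 6 = 6
LS = LF - duration = 6 - 5 = 1
Total float = LS - ES = 1 - 0 = 1

1


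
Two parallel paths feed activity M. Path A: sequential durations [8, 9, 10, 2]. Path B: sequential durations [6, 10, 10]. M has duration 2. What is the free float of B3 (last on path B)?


ES(B3) = sum of predecessors on chain B = 16
EF(B3) = ES + duration = 16 + 10 = 26
Successor of B3 is M. ES(M) = max(sum(A), sum(B)) = max(29, 26) = 29
Free float = ES(successor) - EF(current) = 29 - 26 = 3

3


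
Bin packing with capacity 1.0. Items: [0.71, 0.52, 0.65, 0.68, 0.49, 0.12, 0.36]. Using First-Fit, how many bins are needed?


Place items sequentially using First-Fit:
  Item 0.71 -> new Bin 1
  Item 0.52 -> new Bin 2
  Item 0.65 -> new Bin 3
  Item 0.68 -> new Bin 4
  Item 0.49 -> new Bin 5
  Item 0.12 -> Bin 1 (now 0.83)
  Item 0.36 -> Bin 2 (now 0.88)
Total bins used = 5

5


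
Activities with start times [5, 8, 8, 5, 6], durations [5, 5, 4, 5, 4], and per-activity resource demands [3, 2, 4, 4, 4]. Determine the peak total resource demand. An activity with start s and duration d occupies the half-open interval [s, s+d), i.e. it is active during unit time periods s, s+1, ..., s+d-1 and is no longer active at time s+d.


Each activity i is active on [start_i, start_i + duration_i).
Compute total resource usage per time slot:
  t=0: active resources = [], total = 0
  t=1: active resources = [], total = 0
  t=2: active resources = [], total = 0
  t=3: active resources = [], total = 0
  t=4: active resources = [], total = 0
  t=5: active resources = [3, 4], total = 7
  t=6: active resources = [3, 4, 4], total = 11
  t=7: active resources = [3, 4, 4], total = 11
  t=8: active resources = [3, 2, 4, 4, 4], total = 17
  t=9: active resources = [3, 2, 4, 4, 4], total = 17
  t=10: active resources = [2, 4], total = 6
  t=11: active resources = [2, 4], total = 6
  t=12: active resources = [2], total = 2
Peak resource demand = 17

17


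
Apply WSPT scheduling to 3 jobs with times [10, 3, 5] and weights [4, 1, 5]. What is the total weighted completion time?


Compute p/w ratios and sort ascending (WSPT): [(5, 5), (10, 4), (3, 1)]
Compute weighted completion times:
  Job (p=5,w=5): C=5, w*C=5*5=25
  Job (p=10,w=4): C=15, w*C=4*15=60
  Job (p=3,w=1): C=18, w*C=1*18=18
Total weighted completion time = 103

103


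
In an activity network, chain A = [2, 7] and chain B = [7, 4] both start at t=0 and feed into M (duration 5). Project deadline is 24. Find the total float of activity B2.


Forward pass: ES(B2) = sum of predecessors on chain B = 7
EF = ES + duration = 7 + 4 = 11
Backward pass: LF(M) = deadline = 24; LS(M) = 24 - 5 = 19
LF(B2) = LS(M) - sum(successors on chain B) = 19 - 0 = 19
LS = LF - duration = 19 - 4 = 15
Total float = LS - ES = 15 - 7 = 8

8


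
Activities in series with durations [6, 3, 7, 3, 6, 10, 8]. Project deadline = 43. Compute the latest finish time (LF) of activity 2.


LF(activity 2) = deadline - sum of successor durations
Successors: activities 3 through 7 with durations [7, 3, 6, 10, 8]
Sum of successor durations = 34
LF = 43 - 34 = 9

9


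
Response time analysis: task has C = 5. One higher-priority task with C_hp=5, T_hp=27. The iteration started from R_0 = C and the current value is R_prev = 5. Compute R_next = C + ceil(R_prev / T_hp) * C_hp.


R_next = C + ceil(R_prev / T_hp) * C_hp
ceil(5 / 27) = ceil(0.1852) = 1
Interference = 1 * 5 = 5
R_next = 5 + 5 = 10

10


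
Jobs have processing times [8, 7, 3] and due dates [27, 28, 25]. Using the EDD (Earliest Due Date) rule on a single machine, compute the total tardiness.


Sort by due date (EDD order): [(3, 25), (8, 27), (7, 28)]
Compute completion times and tardiness:
  Job 1: p=3, d=25, C=3, tardiness=max(0,3-25)=0
  Job 2: p=8, d=27, C=11, tardiness=max(0,11-27)=0
  Job 3: p=7, d=28, C=18, tardiness=max(0,18-28)=0
Total tardiness = 0

0


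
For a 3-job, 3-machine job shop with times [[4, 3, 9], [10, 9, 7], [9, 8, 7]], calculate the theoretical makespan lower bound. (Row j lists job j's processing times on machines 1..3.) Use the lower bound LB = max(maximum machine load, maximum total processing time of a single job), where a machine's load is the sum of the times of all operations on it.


Machine loads:
  Machine 1: 4 + 10 + 9 = 23
  Machine 2: 3 + 9 + 8 = 20
  Machine 3: 9 + 7 + 7 = 23
Max machine load = 23
Job totals:
  Job 1: 16
  Job 2: 26
  Job 3: 24
Max job total = 26
Lower bound = max(23, 26) = 26

26


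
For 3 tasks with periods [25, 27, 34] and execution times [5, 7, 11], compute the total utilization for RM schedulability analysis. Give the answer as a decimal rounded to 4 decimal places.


Compute individual utilizations (exact fractions):
  Task 1: C/T = 5/25 = 1/5 (approx. 0.2)
  Task 2: C/T = 7/27 (approx. 0.2593)
  Task 3: C/T = 11/34 (approx. 0.3235)
Total utilization U = 1/5 + 7/27 + 11/34 = 3593/4590
Rounded to 4 decimal places: U = 0.7828
RM (Liu & Layland) bound for 3 tasks = 0.779763; compare with U = 3593/4590 (approx. 0.782789)
bound < U <= 1, so the RM sufficient condition is not met (inconclusive; an exact test such as response-time analysis is needed).

0.7828


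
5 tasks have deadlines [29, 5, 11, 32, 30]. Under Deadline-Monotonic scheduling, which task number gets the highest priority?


Sort tasks by relative deadline (ascending):
  Task 2: deadline = 5
  Task 3: deadline = 11
  Task 1: deadline = 29
  Task 5: deadline = 30
  Task 4: deadline = 32
Priority order (highest first): [2, 3, 1, 5, 4]
Highest priority task = 2

2


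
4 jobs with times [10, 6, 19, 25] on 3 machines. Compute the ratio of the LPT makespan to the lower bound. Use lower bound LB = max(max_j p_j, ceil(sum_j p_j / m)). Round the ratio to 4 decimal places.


LPT order: [25, 19, 10, 6]
Machine loads after assignment: [25, 19, 16]
LPT makespan = 25
Lower bound = max(max_job, ceil(total/3)) = max(25, 20) = 25
Ratio = 25 / 25 = 1.0

1.0


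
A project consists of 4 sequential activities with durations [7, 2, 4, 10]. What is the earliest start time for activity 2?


Activity 2 starts after activities 1 through 1 complete.
Predecessor durations: [7]
ES = 7 = 7

7


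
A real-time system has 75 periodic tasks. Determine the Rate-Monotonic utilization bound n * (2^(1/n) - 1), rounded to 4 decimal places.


Compute 2^(1/75) = 1.0092848012
Subtract 1: 1.0092848012 - 1 = 0.0092848012
Multiply by n: 75 * 0.0092848012 = 0.6963600900
Round to 4 dp: 0.6964

0.6964


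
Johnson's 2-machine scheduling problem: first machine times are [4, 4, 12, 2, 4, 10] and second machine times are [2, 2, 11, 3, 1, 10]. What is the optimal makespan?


Apply Johnson's rule:
  Group 1 (a <= b): [(4, 2, 3), (6, 10, 10)]
  Group 2 (a > b): [(3, 12, 11), (1, 4, 2), (2, 4, 2), (5, 4, 1)]
Optimal job order: [4, 6, 3, 1, 2, 5]
Schedule:
  Job 4: M1 done at 2, M2 done at 5
  Job 6: M1 done at 12, M2 done at 22
  Job 3: M1 done at 24, M2 done at 35
  Job 1: M1 done at 28, M2 done at 37
  Job 2: M1 done at 32, M2 done at 39
  Job 5: M1 done at 36, M2 done at 40
Makespan = 40

40


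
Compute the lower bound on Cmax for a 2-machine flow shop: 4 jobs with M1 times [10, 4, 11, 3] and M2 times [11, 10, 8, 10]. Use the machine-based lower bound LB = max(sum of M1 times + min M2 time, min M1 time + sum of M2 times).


LB1 = sum(M1 times) + min(M2 times) = 28 + 8 = 36
LB2 = min(M1 times) + sum(M2 times) = 3 + 39 = 42
Lower bound = max(LB1, LB2) = max(36, 42) = 42

42


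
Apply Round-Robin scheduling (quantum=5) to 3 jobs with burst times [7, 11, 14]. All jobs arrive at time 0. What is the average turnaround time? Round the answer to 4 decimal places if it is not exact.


Time quantum = 5
Execution trace:
  J1 runs 5 units, time = 5
  J2 runs 5 units, time = 10
  J3 runs 5 units, time = 15
  J1 runs 2 units, time = 17
  J2 runs 5 units, time = 22
  J3 runs 5 units, time = 27
  J2 runs 1 units, time = 28
  J3 runs 4 units, time = 32
Finish times: [17, 28, 32]
Average turnaround = 77/3 = 25.6667

25.6667


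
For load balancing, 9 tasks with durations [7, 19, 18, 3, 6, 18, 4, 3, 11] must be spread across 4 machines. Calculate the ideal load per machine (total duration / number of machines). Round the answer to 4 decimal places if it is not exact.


Total processing time = 7 + 19 + 18 + 3 + 6 + 18 + 4 + 3 + 11 = 89
Number of machines = 4
Ideal balanced load = 89 / 4 = 22.25

22.25


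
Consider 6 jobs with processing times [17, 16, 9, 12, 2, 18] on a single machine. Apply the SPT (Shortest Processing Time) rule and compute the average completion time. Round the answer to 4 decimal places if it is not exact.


Sort jobs by processing time (SPT order): [2, 9, 12, 16, 17, 18]
Compute completion times sequentially:
  Job 1: processing = 2, completes at 2
  Job 2: processing = 9, completes at 11
  Job 3: processing = 12, completes at 23
  Job 4: processing = 16, completes at 39
  Job 5: processing = 17, completes at 56
  Job 6: processing = 18, completes at 74
Sum of completion times = 205
Average completion time = 205/6 = 34.1667

34.1667


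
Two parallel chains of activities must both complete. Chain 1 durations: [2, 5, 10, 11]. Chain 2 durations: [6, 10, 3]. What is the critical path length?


Path A total = 2 + 5 + 10 + 11 = 28
Path B total = 6 + 10 + 3 = 19
Critical path = longest path = max(28, 19) = 28

28


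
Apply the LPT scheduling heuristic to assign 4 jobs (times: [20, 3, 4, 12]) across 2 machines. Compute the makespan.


Sort jobs in decreasing order (LPT): [20, 12, 4, 3]
Assign each job to the least loaded machine:
  Machine 1: jobs [20], load = 20
  Machine 2: jobs [12, 4, 3], load = 19
Makespan = max load = 20

20


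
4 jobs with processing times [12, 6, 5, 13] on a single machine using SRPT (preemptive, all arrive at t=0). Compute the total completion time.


Since all jobs arrive at t=0, SRPT equals SPT ordering.
SPT order: [5, 6, 12, 13]
Completion times:
  Job 1: p=5, C=5
  Job 2: p=6, C=11
  Job 3: p=12, C=23
  Job 4: p=13, C=36
Total completion time = 5 + 11 + 23 + 36 = 75

75


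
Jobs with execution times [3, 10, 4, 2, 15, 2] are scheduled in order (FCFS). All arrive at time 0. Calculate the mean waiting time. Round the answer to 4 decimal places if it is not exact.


FCFS order (as given): [3, 10, 4, 2, 15, 2]
Waiting times:
  Job 1: wait = 0
  Job 2: wait = 3
  Job 3: wait = 13
  Job 4: wait = 17
  Job 5: wait = 19
  Job 6: wait = 34
Sum of waiting times = 86
Average waiting time = 86/6 = 14.3333

14.3333


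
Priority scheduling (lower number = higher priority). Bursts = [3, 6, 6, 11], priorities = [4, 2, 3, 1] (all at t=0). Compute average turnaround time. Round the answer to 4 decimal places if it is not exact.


Sort by priority (ascending = highest first):
Order: [(1, 11), (2, 6), (3, 6), (4, 3)]
Completion times:
  Priority 1, burst=11, C=11
  Priority 2, burst=6, C=17
  Priority 3, burst=6, C=23
  Priority 4, burst=3, C=26
Average turnaround = 77/4 = 19.25

19.25


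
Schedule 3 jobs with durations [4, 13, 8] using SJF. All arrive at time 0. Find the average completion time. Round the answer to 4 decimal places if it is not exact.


SJF order (ascending): [4, 8, 13]
Completion times:
  Job 1: burst=4, C=4
  Job 2: burst=8, C=12
  Job 3: burst=13, C=25
Average completion = 41/3 = 13.6667

13.6667


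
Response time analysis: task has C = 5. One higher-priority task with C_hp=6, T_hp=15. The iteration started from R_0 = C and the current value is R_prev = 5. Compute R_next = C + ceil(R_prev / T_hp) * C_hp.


R_next = C + ceil(R_prev / T_hp) * C_hp
ceil(5 / 15) = ceil(0.3333) = 1
Interference = 1 * 6 = 6
R_next = 5 + 6 = 11

11


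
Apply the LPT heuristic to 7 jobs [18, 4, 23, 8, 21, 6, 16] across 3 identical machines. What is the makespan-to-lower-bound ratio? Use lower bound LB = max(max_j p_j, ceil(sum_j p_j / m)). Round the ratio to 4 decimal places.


LPT order: [23, 21, 18, 16, 8, 6, 4]
Machine loads after assignment: [33, 29, 34]
LPT makespan = 34
Lower bound = max(max_job, ceil(total/3)) = max(23, 32) = 32
Ratio = 34 / 32 = 1.0625

1.0625


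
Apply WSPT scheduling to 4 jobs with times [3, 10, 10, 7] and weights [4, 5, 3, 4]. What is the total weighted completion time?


Compute p/w ratios and sort ascending (WSPT): [(3, 4), (7, 4), (10, 5), (10, 3)]
Compute weighted completion times:
  Job (p=3,w=4): C=3, w*C=4*3=12
  Job (p=7,w=4): C=10, w*C=4*10=40
  Job (p=10,w=5): C=20, w*C=5*20=100
  Job (p=10,w=3): C=30, w*C=3*30=90
Total weighted completion time = 242

242


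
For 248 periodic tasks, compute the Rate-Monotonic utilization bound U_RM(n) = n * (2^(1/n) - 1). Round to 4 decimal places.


Compute 2^(1/248) = 1.0027988578
Subtract 1: 1.0027988578 - 1 = 0.0027988578
Multiply by n: 248 * 0.0027988578 = 0.6941167344
Round to 4 dp: 0.6941

0.6941


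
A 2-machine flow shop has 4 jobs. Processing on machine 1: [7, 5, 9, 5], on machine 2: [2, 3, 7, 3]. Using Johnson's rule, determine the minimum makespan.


Apply Johnson's rule:
  Group 1 (a <= b): []
  Group 2 (a > b): [(3, 9, 7), (2, 5, 3), (4, 5, 3), (1, 7, 2)]
Optimal job order: [3, 2, 4, 1]
Schedule:
  Job 3: M1 done at 9, M2 done at 16
  Job 2: M1 done at 14, M2 done at 19
  Job 4: M1 done at 19, M2 done at 22
  Job 1: M1 done at 26, M2 done at 28
Makespan = 28

28


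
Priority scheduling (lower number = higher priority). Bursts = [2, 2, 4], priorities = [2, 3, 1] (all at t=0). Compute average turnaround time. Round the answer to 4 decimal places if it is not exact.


Sort by priority (ascending = highest first):
Order: [(1, 4), (2, 2), (3, 2)]
Completion times:
  Priority 1, burst=4, C=4
  Priority 2, burst=2, C=6
  Priority 3, burst=2, C=8
Average turnaround = 18/3 = 6.0

6.0


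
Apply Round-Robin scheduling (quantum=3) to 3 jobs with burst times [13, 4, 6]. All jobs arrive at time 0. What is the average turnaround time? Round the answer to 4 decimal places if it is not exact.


Time quantum = 3
Execution trace:
  J1 runs 3 units, time = 3
  J2 runs 3 units, time = 6
  J3 runs 3 units, time = 9
  J1 runs 3 units, time = 12
  J2 runs 1 units, time = 13
  J3 runs 3 units, time = 16
  J1 runs 3 units, time = 19
  J1 runs 3 units, time = 22
  J1 runs 1 units, time = 23
Finish times: [23, 13, 16]
Average turnaround = 52/3 = 17.3333

17.3333


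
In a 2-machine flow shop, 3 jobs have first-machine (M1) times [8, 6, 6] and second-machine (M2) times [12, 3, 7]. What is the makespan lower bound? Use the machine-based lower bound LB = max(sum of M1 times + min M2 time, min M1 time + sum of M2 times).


LB1 = sum(M1 times) + min(M2 times) = 20 + 3 = 23
LB2 = min(M1 times) + sum(M2 times) = 6 + 22 = 28
Lower bound = max(LB1, LB2) = max(23, 28) = 28

28


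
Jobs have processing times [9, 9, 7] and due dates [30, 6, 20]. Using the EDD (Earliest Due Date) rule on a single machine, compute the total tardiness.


Sort by due date (EDD order): [(9, 6), (7, 20), (9, 30)]
Compute completion times and tardiness:
  Job 1: p=9, d=6, C=9, tardiness=max(0,9-6)=3
  Job 2: p=7, d=20, C=16, tardiness=max(0,16-20)=0
  Job 3: p=9, d=30, C=25, tardiness=max(0,25-30)=0
Total tardiness = 3

3


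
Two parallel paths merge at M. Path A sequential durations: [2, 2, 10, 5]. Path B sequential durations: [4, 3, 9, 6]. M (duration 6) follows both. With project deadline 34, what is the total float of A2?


Forward pass: ES(A2) = sum of predecessors on chain A = 2
EF = ES + duration = 2 + 2 = 4
Backward pass: LF(M) = deadline = 34; LS(M) = 34 - 6 = 28
LF(A2) = LS(M) - sum(successors on chain A) = 28 - 15 = 13
LS = LF - duration = 13 - 2 = 11
Total float = LS - ES = 11 - 2 = 9

9


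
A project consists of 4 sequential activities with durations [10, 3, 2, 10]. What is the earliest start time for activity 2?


Activity 2 starts after activities 1 through 1 complete.
Predecessor durations: [10]
ES = 10 = 10

10


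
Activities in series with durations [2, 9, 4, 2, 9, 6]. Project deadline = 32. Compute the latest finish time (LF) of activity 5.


LF(activity 5) = deadline - sum of successor durations
Successors: activities 6 through 6 with durations [6]
Sum of successor durations = 6
LF = 32 - 6 = 26

26


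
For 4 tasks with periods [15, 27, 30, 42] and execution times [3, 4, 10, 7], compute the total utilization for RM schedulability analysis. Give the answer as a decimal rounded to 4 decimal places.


Compute individual utilizations (exact fractions):
  Task 1: C/T = 3/15 = 1/5 (approx. 0.2)
  Task 2: C/T = 4/27 (approx. 0.1481)
  Task 3: C/T = 10/30 = 1/3 (approx. 0.3333)
  Task 4: C/T = 7/42 = 1/6 (approx. 0.1667)
Total utilization U = 1/5 + 4/27 + 1/3 + 1/6 = 229/270
Rounded to 4 decimal places: U = 0.8481
RM (Liu & Layland) bound for 4 tasks = 0.756828; compare with U = 229/270 (approx. 0.848148)
bound < U <= 1, so the RM sufficient condition is not met (inconclusive; an exact test such as response-time analysis is needed).

0.8481


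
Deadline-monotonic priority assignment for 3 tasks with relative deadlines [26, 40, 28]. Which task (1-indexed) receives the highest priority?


Sort tasks by relative deadline (ascending):
  Task 1: deadline = 26
  Task 3: deadline = 28
  Task 2: deadline = 40
Priority order (highest first): [1, 3, 2]
Highest priority task = 1

1


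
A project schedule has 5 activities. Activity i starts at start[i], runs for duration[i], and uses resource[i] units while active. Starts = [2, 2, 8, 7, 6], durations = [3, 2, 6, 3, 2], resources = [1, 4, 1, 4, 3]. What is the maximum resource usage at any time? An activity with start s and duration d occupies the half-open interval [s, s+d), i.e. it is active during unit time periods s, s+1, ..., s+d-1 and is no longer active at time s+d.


Each activity i is active on [start_i, start_i + duration_i).
Compute total resource usage per time slot:
  t=0: active resources = [], total = 0
  t=1: active resources = [], total = 0
  t=2: active resources = [1, 4], total = 5
  t=3: active resources = [1, 4], total = 5
  t=4: active resources = [1], total = 1
  t=5: active resources = [], total = 0
  t=6: active resources = [3], total = 3
  t=7: active resources = [4, 3], total = 7
  t=8: active resources = [1, 4], total = 5
  t=9: active resources = [1, 4], total = 5
  t=10: active resources = [1], total = 1
  t=11: active resources = [1], total = 1
  t=12: active resources = [1], total = 1
  t=13: active resources = [1], total = 1
Peak resource demand = 7

7


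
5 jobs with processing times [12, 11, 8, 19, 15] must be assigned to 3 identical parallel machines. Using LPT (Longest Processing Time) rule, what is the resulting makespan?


Sort jobs in decreasing order (LPT): [19, 15, 12, 11, 8]
Assign each job to the least loaded machine:
  Machine 1: jobs [19], load = 19
  Machine 2: jobs [15, 8], load = 23
  Machine 3: jobs [12, 11], load = 23
Makespan = max load = 23

23


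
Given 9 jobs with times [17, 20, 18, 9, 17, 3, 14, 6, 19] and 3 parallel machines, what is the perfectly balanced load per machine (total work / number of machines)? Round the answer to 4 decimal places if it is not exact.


Total processing time = 17 + 20 + 18 + 9 + 17 + 3 + 14 + 6 + 19 = 123
Number of machines = 3
Ideal balanced load = 123 / 3 = 41.0

41.0


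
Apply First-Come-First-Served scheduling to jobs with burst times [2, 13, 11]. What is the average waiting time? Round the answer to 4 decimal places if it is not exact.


FCFS order (as given): [2, 13, 11]
Waiting times:
  Job 1: wait = 0
  Job 2: wait = 2
  Job 3: wait = 15
Sum of waiting times = 17
Average waiting time = 17/3 = 5.6667

5.6667


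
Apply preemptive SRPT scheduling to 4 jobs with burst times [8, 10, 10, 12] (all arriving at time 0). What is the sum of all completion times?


Since all jobs arrive at t=0, SRPT equals SPT ordering.
SPT order: [8, 10, 10, 12]
Completion times:
  Job 1: p=8, C=8
  Job 2: p=10, C=18
  Job 3: p=10, C=28
  Job 4: p=12, C=40
Total completion time = 8 + 18 + 28 + 40 = 94

94


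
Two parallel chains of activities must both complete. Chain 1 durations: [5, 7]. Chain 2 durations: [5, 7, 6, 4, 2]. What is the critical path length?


Path A total = 5 + 7 = 12
Path B total = 5 + 7 + 6 + 4 + 2 = 24
Critical path = longest path = max(12, 24) = 24

24


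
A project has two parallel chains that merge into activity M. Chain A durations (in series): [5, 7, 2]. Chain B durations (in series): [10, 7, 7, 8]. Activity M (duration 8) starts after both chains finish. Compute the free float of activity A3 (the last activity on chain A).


ES(A3) = sum of predecessors on chain A = 12
EF(A3) = ES + duration = 12 + 2 = 14
Successor of A3 is M. ES(M) = max(sum(A), sum(B)) = max(14, 32) = 32
Free float = ES(successor) - EF(current) = 32 - 14 = 18

18


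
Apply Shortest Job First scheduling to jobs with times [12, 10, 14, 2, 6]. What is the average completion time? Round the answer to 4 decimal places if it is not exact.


SJF order (ascending): [2, 6, 10, 12, 14]
Completion times:
  Job 1: burst=2, C=2
  Job 2: burst=6, C=8
  Job 3: burst=10, C=18
  Job 4: burst=12, C=30
  Job 5: burst=14, C=44
Average completion = 102/5 = 20.4

20.4


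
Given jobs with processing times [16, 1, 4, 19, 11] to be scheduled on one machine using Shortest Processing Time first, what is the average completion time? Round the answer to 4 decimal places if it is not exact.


Sort jobs by processing time (SPT order): [1, 4, 11, 16, 19]
Compute completion times sequentially:
  Job 1: processing = 1, completes at 1
  Job 2: processing = 4, completes at 5
  Job 3: processing = 11, completes at 16
  Job 4: processing = 16, completes at 32
  Job 5: processing = 19, completes at 51
Sum of completion times = 105
Average completion time = 105/5 = 21.0

21.0


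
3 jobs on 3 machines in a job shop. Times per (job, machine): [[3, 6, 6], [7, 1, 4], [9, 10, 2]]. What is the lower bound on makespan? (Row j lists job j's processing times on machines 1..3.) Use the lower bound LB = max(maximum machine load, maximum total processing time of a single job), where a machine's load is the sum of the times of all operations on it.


Machine loads:
  Machine 1: 3 + 7 + 9 = 19
  Machine 2: 6 + 1 + 10 = 17
  Machine 3: 6 + 4 + 2 = 12
Max machine load = 19
Job totals:
  Job 1: 15
  Job 2: 12
  Job 3: 21
Max job total = 21
Lower bound = max(19, 21) = 21

21


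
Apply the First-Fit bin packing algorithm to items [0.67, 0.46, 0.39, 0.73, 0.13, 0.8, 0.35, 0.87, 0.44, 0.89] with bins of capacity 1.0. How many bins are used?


Place items sequentially using First-Fit:
  Item 0.67 -> new Bin 1
  Item 0.46 -> new Bin 2
  Item 0.39 -> Bin 2 (now 0.85)
  Item 0.73 -> new Bin 3
  Item 0.13 -> Bin 1 (now 0.8)
  Item 0.8 -> new Bin 4
  Item 0.35 -> new Bin 5
  Item 0.87 -> new Bin 6
  Item 0.44 -> Bin 5 (now 0.79)
  Item 0.89 -> new Bin 7
Total bins used = 7

7


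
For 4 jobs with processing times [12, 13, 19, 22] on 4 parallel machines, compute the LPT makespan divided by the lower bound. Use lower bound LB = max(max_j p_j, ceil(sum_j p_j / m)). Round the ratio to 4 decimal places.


LPT order: [22, 19, 13, 12]
Machine loads after assignment: [22, 19, 13, 12]
LPT makespan = 22
Lower bound = max(max_job, ceil(total/4)) = max(22, 17) = 22
Ratio = 22 / 22 = 1.0

1.0


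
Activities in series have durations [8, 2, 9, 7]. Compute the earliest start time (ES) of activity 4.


Activity 4 starts after activities 1 through 3 complete.
Predecessor durations: [8, 2, 9]
ES = 8 + 2 + 9 = 19

19


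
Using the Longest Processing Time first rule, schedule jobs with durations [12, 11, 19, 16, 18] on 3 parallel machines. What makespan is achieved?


Sort jobs in decreasing order (LPT): [19, 18, 16, 12, 11]
Assign each job to the least loaded machine:
  Machine 1: jobs [19], load = 19
  Machine 2: jobs [18, 11], load = 29
  Machine 3: jobs [16, 12], load = 28
Makespan = max load = 29

29


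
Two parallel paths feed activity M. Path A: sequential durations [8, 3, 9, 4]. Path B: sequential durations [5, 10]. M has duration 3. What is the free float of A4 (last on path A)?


ES(A4) = sum of predecessors on chain A = 20
EF(A4) = ES + duration = 20 + 4 = 24
Successor of A4 is M. ES(M) = max(sum(A), sum(B)) = max(24, 15) = 24
Free float = ES(successor) - EF(current) = 24 - 24 = 0

0


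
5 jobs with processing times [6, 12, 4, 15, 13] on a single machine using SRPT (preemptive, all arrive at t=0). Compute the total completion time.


Since all jobs arrive at t=0, SRPT equals SPT ordering.
SPT order: [4, 6, 12, 13, 15]
Completion times:
  Job 1: p=4, C=4
  Job 2: p=6, C=10
  Job 3: p=12, C=22
  Job 4: p=13, C=35
  Job 5: p=15, C=50
Total completion time = 4 + 10 + 22 + 35 + 50 = 121

121


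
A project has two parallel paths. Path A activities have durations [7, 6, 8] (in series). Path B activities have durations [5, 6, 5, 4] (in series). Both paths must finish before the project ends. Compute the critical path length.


Path A total = 7 + 6 + 8 = 21
Path B total = 5 + 6 + 5 + 4 = 20
Critical path = longest path = max(21, 20) = 21

21


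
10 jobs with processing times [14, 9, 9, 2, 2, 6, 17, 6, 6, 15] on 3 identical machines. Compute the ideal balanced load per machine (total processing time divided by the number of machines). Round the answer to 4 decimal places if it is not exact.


Total processing time = 14 + 9 + 9 + 2 + 2 + 6 + 17 + 6 + 6 + 15 = 86
Number of machines = 3
Ideal balanced load = 86 / 3 = 28.6667

28.6667


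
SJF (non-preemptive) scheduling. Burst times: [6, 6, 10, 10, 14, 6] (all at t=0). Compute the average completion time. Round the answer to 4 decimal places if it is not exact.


SJF order (ascending): [6, 6, 6, 10, 10, 14]
Completion times:
  Job 1: burst=6, C=6
  Job 2: burst=6, C=12
  Job 3: burst=6, C=18
  Job 4: burst=10, C=28
  Job 5: burst=10, C=38
  Job 6: burst=14, C=52
Average completion = 154/6 = 25.6667

25.6667


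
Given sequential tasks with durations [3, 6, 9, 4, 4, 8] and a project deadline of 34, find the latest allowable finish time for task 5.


LF(activity 5) = deadline - sum of successor durations
Successors: activities 6 through 6 with durations [8]
Sum of successor durations = 8
LF = 34 - 8 = 26

26


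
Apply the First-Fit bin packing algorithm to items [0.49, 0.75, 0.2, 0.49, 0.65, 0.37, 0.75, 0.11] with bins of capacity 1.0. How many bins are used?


Place items sequentially using First-Fit:
  Item 0.49 -> new Bin 1
  Item 0.75 -> new Bin 2
  Item 0.2 -> Bin 1 (now 0.69)
  Item 0.49 -> new Bin 3
  Item 0.65 -> new Bin 4
  Item 0.37 -> Bin 3 (now 0.86)
  Item 0.75 -> new Bin 5
  Item 0.11 -> Bin 1 (now 0.8)
Total bins used = 5

5


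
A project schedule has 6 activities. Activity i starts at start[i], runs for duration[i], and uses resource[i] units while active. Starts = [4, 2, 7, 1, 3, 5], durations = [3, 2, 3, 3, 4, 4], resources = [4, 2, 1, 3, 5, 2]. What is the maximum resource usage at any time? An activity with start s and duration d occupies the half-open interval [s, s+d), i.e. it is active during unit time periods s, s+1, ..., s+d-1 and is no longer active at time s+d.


Each activity i is active on [start_i, start_i + duration_i).
Compute total resource usage per time slot:
  t=0: active resources = [], total = 0
  t=1: active resources = [3], total = 3
  t=2: active resources = [2, 3], total = 5
  t=3: active resources = [2, 3, 5], total = 10
  t=4: active resources = [4, 5], total = 9
  t=5: active resources = [4, 5, 2], total = 11
  t=6: active resources = [4, 5, 2], total = 11
  t=7: active resources = [1, 2], total = 3
  t=8: active resources = [1, 2], total = 3
  t=9: active resources = [1], total = 1
Peak resource demand = 11

11


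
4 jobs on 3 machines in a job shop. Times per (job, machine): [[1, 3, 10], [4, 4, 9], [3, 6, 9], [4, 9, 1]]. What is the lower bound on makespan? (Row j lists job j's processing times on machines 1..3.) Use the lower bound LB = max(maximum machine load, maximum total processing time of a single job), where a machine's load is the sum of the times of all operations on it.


Machine loads:
  Machine 1: 1 + 4 + 3 + 4 = 12
  Machine 2: 3 + 4 + 6 + 9 = 22
  Machine 3: 10 + 9 + 9 + 1 = 29
Max machine load = 29
Job totals:
  Job 1: 14
  Job 2: 17
  Job 3: 18
  Job 4: 14
Max job total = 18
Lower bound = max(29, 18) = 29

29


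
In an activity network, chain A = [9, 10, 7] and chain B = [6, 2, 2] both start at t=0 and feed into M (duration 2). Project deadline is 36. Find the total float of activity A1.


Forward pass: ES(A1) = sum of predecessors on chain A = 0
EF = ES + duration = 0 + 9 = 9
Backward pass: LF(M) = deadline = 36; LS(M) = 36 - 2 = 34
LF(A1) = LS(M) - sum(successors on chain A) = 34 - 17 = 17
LS = LF - duration = 17 - 9 = 8
Total float = LS - ES = 8 - 0 = 8

8


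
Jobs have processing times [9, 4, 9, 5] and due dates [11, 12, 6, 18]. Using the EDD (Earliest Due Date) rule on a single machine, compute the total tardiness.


Sort by due date (EDD order): [(9, 6), (9, 11), (4, 12), (5, 18)]
Compute completion times and tardiness:
  Job 1: p=9, d=6, C=9, tardiness=max(0,9-6)=3
  Job 2: p=9, d=11, C=18, tardiness=max(0,18-11)=7
  Job 3: p=4, d=12, C=22, tardiness=max(0,22-12)=10
  Job 4: p=5, d=18, C=27, tardiness=max(0,27-18)=9
Total tardiness = 29

29


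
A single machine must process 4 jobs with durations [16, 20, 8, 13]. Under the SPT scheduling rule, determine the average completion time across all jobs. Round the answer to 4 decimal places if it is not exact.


Sort jobs by processing time (SPT order): [8, 13, 16, 20]
Compute completion times sequentially:
  Job 1: processing = 8, completes at 8
  Job 2: processing = 13, completes at 21
  Job 3: processing = 16, completes at 37
  Job 4: processing = 20, completes at 57
Sum of completion times = 123
Average completion time = 123/4 = 30.75

30.75


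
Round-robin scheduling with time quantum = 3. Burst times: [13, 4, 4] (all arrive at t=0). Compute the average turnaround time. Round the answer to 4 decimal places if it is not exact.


Time quantum = 3
Execution trace:
  J1 runs 3 units, time = 3
  J2 runs 3 units, time = 6
  J3 runs 3 units, time = 9
  J1 runs 3 units, time = 12
  J2 runs 1 units, time = 13
  J3 runs 1 units, time = 14
  J1 runs 3 units, time = 17
  J1 runs 3 units, time = 20
  J1 runs 1 units, time = 21
Finish times: [21, 13, 14]
Average turnaround = 48/3 = 16.0

16.0


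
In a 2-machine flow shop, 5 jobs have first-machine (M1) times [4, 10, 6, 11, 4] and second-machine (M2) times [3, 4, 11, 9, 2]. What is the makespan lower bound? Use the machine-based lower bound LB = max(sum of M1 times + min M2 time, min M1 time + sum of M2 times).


LB1 = sum(M1 times) + min(M2 times) = 35 + 2 = 37
LB2 = min(M1 times) + sum(M2 times) = 4 + 29 = 33
Lower bound = max(LB1, LB2) = max(37, 33) = 37

37


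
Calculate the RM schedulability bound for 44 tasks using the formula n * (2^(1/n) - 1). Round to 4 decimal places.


Compute 2^(1/44) = 1.0158780831
Subtract 1: 1.0158780831 - 1 = 0.0158780831
Multiply by n: 44 * 0.0158780831 = 0.6986356564
Round to 4 dp: 0.6986

0.6986


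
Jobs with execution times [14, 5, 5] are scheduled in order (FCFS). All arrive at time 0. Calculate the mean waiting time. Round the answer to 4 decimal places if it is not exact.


FCFS order (as given): [14, 5, 5]
Waiting times:
  Job 1: wait = 0
  Job 2: wait = 14
  Job 3: wait = 19
Sum of waiting times = 33
Average waiting time = 33/3 = 11.0

11.0


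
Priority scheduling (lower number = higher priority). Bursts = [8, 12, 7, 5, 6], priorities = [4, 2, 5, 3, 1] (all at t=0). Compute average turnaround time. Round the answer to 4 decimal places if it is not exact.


Sort by priority (ascending = highest first):
Order: [(1, 6), (2, 12), (3, 5), (4, 8), (5, 7)]
Completion times:
  Priority 1, burst=6, C=6
  Priority 2, burst=12, C=18
  Priority 3, burst=5, C=23
  Priority 4, burst=8, C=31
  Priority 5, burst=7, C=38
Average turnaround = 116/5 = 23.2

23.2


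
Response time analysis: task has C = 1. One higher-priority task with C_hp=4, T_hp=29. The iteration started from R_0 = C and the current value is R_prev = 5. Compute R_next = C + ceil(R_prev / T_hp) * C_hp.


R_next = C + ceil(R_prev / T_hp) * C_hp
ceil(5 / 29) = ceil(0.1724) = 1
Interference = 1 * 4 = 4
R_next = 1 + 4 = 5
R_next = R_prev, so the iteration has converged (response time = 5).

5


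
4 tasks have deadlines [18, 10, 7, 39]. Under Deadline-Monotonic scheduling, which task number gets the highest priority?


Sort tasks by relative deadline (ascending):
  Task 3: deadline = 7
  Task 2: deadline = 10
  Task 1: deadline = 18
  Task 4: deadline = 39
Priority order (highest first): [3, 2, 1, 4]
Highest priority task = 3

3


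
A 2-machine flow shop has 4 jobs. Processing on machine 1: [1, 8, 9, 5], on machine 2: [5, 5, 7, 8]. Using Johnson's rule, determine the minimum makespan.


Apply Johnson's rule:
  Group 1 (a <= b): [(1, 1, 5), (4, 5, 8)]
  Group 2 (a > b): [(3, 9, 7), (2, 8, 5)]
Optimal job order: [1, 4, 3, 2]
Schedule:
  Job 1: M1 done at 1, M2 done at 6
  Job 4: M1 done at 6, M2 done at 14
  Job 3: M1 done at 15, M2 done at 22
  Job 2: M1 done at 23, M2 done at 28
Makespan = 28

28


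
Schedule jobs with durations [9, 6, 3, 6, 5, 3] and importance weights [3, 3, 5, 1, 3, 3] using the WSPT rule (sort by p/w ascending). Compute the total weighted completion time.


Compute p/w ratios and sort ascending (WSPT): [(3, 5), (3, 3), (5, 3), (6, 3), (9, 3), (6, 1)]
Compute weighted completion times:
  Job (p=3,w=5): C=3, w*C=5*3=15
  Job (p=3,w=3): C=6, w*C=3*6=18
  Job (p=5,w=3): C=11, w*C=3*11=33
  Job (p=6,w=3): C=17, w*C=3*17=51
  Job (p=9,w=3): C=26, w*C=3*26=78
  Job (p=6,w=1): C=32, w*C=1*32=32
Total weighted completion time = 227

227


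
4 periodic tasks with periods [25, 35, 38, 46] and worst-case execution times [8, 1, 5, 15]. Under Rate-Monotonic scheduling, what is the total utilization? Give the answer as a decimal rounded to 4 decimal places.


Compute individual utilizations (exact fractions):
  Task 1: C/T = 8/25 (approx. 0.32)
  Task 2: C/T = 1/35 (approx. 0.0286)
  Task 3: C/T = 5/38 (approx. 0.1316)
  Task 4: C/T = 15/46 (approx. 0.3261)
Total utilization U = 8/25 + 1/35 + 5/38 + 15/46 = 61657/76475
Rounded to 4 decimal places: U = 0.8062
RM (Liu & Layland) bound for 4 tasks = 0.756828; compare with U = 61657/76475 (approx. 0.806237)
bound < U <= 1, so the RM sufficient condition is not met (inconclusive; an exact test such as response-time analysis is needed).

0.8062


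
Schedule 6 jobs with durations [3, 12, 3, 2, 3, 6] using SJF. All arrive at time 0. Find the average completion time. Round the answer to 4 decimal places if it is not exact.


SJF order (ascending): [2, 3, 3, 3, 6, 12]
Completion times:
  Job 1: burst=2, C=2
  Job 2: burst=3, C=5
  Job 3: burst=3, C=8
  Job 4: burst=3, C=11
  Job 5: burst=6, C=17
  Job 6: burst=12, C=29
Average completion = 72/6 = 12.0

12.0


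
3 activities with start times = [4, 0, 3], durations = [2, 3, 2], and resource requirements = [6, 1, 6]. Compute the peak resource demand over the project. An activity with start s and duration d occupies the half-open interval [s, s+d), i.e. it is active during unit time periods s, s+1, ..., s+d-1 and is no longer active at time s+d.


Each activity i is active on [start_i, start_i + duration_i).
Compute total resource usage per time slot:
  t=0: active resources = [1], total = 1
  t=1: active resources = [1], total = 1
  t=2: active resources = [1], total = 1
  t=3: active resources = [6], total = 6
  t=4: active resources = [6, 6], total = 12
  t=5: active resources = [6], total = 6
Peak resource demand = 12

12


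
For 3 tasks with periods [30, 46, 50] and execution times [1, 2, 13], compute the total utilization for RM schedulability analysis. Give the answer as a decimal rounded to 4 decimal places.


Compute individual utilizations (exact fractions):
  Task 1: C/T = 1/30 (approx. 0.0333)
  Task 2: C/T = 2/46 = 1/23 (approx. 0.0435)
  Task 3: C/T = 13/50 (approx. 0.26)
Total utilization U = 1/30 + 1/23 + 13/50 = 581/1725
Rounded to 4 decimal places: U = 0.3368
RM (Liu & Layland) bound for 3 tasks = 0.779763; compare with U = 581/1725 (approx. 0.336812)
U <= bound, so schedulable by RM sufficient condition.

0.3368


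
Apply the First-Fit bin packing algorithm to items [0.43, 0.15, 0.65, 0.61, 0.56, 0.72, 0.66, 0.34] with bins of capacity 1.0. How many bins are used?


Place items sequentially using First-Fit:
  Item 0.43 -> new Bin 1
  Item 0.15 -> Bin 1 (now 0.58)
  Item 0.65 -> new Bin 2
  Item 0.61 -> new Bin 3
  Item 0.56 -> new Bin 4
  Item 0.72 -> new Bin 5
  Item 0.66 -> new Bin 6
  Item 0.34 -> Bin 1 (now 0.92)
Total bins used = 6

6


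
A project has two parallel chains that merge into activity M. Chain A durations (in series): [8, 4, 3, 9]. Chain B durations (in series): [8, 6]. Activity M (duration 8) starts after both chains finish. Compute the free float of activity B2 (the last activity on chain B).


ES(B2) = sum of predecessors on chain B = 8
EF(B2) = ES + duration = 8 + 6 = 14
Successor of B2 is M. ES(M) = max(sum(A), sum(B)) = max(24, 14) = 24
Free float = ES(successor) - EF(current) = 24 - 14 = 10

10
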